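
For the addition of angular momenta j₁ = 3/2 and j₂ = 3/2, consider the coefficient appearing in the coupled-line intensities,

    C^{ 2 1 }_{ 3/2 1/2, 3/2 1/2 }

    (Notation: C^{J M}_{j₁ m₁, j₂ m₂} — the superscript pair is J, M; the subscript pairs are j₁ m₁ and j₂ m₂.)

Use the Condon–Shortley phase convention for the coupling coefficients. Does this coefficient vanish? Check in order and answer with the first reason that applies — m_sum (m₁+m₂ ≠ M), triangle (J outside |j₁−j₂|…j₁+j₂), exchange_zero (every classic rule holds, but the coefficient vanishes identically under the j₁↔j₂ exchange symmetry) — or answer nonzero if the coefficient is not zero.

exchange_zero

m-sum: m₁+m₂ = 1/2+1/2 = 1, M = 1  ✓
triangle: |j₁−j₂| = 0 ≤ J = 2 ≤ j₁+j₂ = 3  ✓
exchange: j₁=j₂ and m₁=m₂, and (−1)^(j₁+j₂−J) = (−1)^1 = −1 forces ⟨j₁m₁;j₂m₂|JM⟩ = −⟨j₂m₂;j₁m₁|JM⟩ = −⟨j₁m₁;j₂m₂|JM⟩ ⇒ the coefficient vanishes identically
Racah sum check: Σ_k collapses to 0 ⇒ CG = 0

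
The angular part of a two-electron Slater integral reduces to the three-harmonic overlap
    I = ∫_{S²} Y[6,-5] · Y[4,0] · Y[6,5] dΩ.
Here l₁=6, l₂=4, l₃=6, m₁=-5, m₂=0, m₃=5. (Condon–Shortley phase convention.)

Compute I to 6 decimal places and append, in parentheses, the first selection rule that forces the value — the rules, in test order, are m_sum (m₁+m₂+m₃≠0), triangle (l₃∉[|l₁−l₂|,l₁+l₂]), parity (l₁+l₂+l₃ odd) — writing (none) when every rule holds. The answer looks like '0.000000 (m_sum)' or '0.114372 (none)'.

Checks pass: Σm=0; 16 even; l₃=6∈[2,10].
(2·6+1)(2·4+1)(2·6+1) = 1521
Δ: 4! 8! 4! / 17! → 1/15315300
sum: t=0:+1/829440 t=1:−1/25920 t=2:+1/9216 t=3:−1/25920 t=4:+1/829440 = 7/207360
3j²(6 4 6; 0 0 0) = Δ·Π!·Σ² = 28/2431  (sign +1)
sum: t=3:−1/1451520 t=4:+1/2903040 = -1/2903040
3j²(6 4 6; -5 0 5) = Δ·Π!·Σ² = 11/1547  (sign +1)
combine: 4πI² = 1521·28/2431·11/1547 = 36/289
take √, sign +1: I = 0.09956287
No selection rule forces the value: the integral is nonzero (none).

0.099563 (none)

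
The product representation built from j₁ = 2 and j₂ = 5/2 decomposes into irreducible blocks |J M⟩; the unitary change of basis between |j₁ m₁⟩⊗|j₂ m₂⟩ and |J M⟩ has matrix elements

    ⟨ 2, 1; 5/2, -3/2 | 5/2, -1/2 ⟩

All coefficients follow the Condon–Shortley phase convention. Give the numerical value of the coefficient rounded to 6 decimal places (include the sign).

triangle: 2!×2!×3!/8! = 24/40320
(j±m)!: 3!×1!×1!×4!×2!×3! = 1728
prefactor² = (2J+1)×Δ×N² = 216/35
  k=0: +1/(0!×2!×1!×1!×1!×2!) = 1/4
  k=1: −1/(1!×1!×0!×0!×2!×3!) = -1/12
Σ = 1/6  ⇒  CG² = 216/35×(1/6)² = 6/35
CG = +√(6/35) = +0.414039

+0.414039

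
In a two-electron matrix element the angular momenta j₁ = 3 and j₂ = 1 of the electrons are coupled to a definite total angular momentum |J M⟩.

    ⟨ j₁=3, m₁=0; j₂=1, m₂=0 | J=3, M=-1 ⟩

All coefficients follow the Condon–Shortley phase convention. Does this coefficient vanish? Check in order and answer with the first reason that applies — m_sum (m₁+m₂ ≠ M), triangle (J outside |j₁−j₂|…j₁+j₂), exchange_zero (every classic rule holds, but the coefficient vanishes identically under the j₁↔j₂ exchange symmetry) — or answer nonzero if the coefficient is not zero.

m_sum

m-sum: m₁+m₂ = 0+0 = 0, M = -1  ✗ ⇒ coefficient is 0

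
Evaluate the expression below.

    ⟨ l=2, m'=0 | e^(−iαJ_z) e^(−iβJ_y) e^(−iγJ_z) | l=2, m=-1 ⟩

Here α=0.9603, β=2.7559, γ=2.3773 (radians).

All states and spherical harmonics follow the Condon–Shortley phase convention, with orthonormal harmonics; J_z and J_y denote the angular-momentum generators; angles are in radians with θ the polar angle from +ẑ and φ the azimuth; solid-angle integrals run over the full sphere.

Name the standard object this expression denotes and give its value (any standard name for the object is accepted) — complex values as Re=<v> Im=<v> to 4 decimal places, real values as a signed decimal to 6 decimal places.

Wigner D-matrix element, Re=-0.3082 Im=0.2954

This is a Wigner D-matrix element — the rotation-matrix element ⟨l m'| R(α,β,γ) |l m⟩ in the angular-momentum basis.
Split into d^2_{0,-1}(β=2.7559) × two z-phases.
Half-angle: c=0.191653, s=0.981463. N=√(2·2·1·6)=4.898979
k∈{0,1} keeps every argument non-negative
  k=0: (−1)^1·4.8990/(2)·0.1917^3·0.9815^1 = -0.016924
  k=1: (−1)^2·4.8990/(2)·0.1917^1·0.9815^3 = +0.443826
d^2_{0,-1}(2.7559) = -0.016924 +0.443826 = +0.426903
Phases: e^{-i·(0)·0.9603}=+1.000000+0.000000i, e^{-i·(-1)·2.3773}=-0.721872+0.692027i ⇒ D=-0.308169+0.295428i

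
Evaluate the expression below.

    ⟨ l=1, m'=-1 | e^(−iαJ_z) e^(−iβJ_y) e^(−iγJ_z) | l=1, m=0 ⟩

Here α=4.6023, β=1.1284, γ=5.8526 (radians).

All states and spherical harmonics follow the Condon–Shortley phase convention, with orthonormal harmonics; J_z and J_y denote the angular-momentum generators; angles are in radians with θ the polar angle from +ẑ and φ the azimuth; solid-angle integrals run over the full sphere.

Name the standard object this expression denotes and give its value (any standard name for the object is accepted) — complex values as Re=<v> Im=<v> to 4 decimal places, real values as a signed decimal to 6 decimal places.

Wigner D-matrix element, Re=-0.0702 Im=-0.6352

This is a Wigner D-matrix element — the rotation-matrix element ⟨l m'| R(α,β,γ) |l m⟩ in the angular-momentum basis.
Split into d^1_{-1,0}(β=1.1284) × two z-phases.
c=cos(1.128400/2)=0.845017, s=sin(1.128400/2)=0.534740; N=√[1·2·1·1]=1.414214
The bounds max(0,m−m')=1 and min(l+m,l−m')=1 give 1 term
  k=1: (−1)^0·1.4142/(1)·0.8450^1·0.5347^1 = +0.639032
d^1_{-1,0}(1.1284) = +0.639032
Attach z-rotation phases: D = e^{-i(-1)(4.6023)}·(+0.639032)·e^{-i(0)(5.8526)} = -0.070208-0.635164i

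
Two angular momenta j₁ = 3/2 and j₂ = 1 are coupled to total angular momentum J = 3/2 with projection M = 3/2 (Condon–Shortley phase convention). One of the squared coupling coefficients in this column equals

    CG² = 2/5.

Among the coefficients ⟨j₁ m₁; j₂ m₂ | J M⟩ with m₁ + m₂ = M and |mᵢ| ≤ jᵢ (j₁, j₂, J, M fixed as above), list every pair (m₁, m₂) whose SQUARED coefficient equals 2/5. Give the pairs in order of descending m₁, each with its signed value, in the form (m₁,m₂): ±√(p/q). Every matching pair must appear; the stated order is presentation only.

Admissible pairs with m₁+m₂ = M = 3/2: (1/2,1), (3/2,0)
  (m₁,m₂)=(3/2,0): CG² = 3/5, CG = +√(3/5)
  (m₁,m₂)=(1/2,1): CG² = 2/5, CG = −√(2/5)   ← matches the target
Pairs with CG² = 2/5: (1/2,1): −√(2/5)

(1/2,1): −√(2/5)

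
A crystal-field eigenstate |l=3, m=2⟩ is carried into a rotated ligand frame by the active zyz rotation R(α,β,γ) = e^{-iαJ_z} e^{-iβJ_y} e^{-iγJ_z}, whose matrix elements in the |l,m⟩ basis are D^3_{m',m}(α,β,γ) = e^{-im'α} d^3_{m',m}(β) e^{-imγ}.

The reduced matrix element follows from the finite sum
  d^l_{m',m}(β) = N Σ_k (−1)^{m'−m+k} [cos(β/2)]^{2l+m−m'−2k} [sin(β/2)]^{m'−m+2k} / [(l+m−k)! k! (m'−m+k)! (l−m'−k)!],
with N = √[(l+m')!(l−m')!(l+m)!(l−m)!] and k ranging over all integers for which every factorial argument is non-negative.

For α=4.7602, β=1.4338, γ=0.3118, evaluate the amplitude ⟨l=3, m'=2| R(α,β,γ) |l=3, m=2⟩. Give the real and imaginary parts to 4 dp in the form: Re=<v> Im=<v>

Re=0.3864 Im=-0.3383

D^3_{2,2}(4.7602,1.4338,0.3118) = e^{-i·2·4.7602}·d^3_{2,2}(1.4338)·e^{-i·2·0.3118}. Compute d first:
With c≡cos(β/2)=0.753846 and s≡sin(β/2)=0.657051, N=[120·1·120·1]^{1/2}=120.000000
k: max(0,(2)−(2))=0 … min(3+(2),3−(2))=1
  k=0: (−1)^0·120.0000/(120)·0.7538^6·0.6571^0 = +0.183526
  k=1: (−1)^1·120.0000/(24)·0.7538^4·0.6571^2 = -0.697106
d^3_{2,2}(1.4338) = +0.183526 -0.697106 = -0.513581
Phases: e^{-i·(2)·4.7602}=-0.995432+0.095476i, e^{-i·(2)·0.3118}=+0.811781-0.583961i ⇒ D=+0.386376-0.338347i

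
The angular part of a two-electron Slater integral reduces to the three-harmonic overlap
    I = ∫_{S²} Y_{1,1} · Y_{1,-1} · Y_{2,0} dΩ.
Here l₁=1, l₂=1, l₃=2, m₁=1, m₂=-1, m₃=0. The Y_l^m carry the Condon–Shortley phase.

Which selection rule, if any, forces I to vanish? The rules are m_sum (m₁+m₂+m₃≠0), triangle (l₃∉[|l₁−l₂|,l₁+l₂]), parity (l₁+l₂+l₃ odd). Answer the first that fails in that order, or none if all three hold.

Σmᵢ = 0  ✓
l₃∈[|l₁−l₂|,l₁+l₂]=[0,2], have l₃=2  ✓
Σlᵢ = 4 ⇒ even  ✓

none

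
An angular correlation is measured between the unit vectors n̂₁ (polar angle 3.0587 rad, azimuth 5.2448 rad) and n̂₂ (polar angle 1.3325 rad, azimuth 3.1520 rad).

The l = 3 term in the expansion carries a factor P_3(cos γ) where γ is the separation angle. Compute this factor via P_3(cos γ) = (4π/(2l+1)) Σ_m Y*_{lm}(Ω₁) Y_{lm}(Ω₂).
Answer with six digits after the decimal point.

0.360838

Term-by-term m-sum for l=3 (normalisation 4π/7 = 1.795196):
  m=-3: (-0.00024 - 0.00001j) × (-0.38266 + 0.01195j) = 0.00009 - 0.00000j  (running Σ = 0.00009 - 0.00000j)
  m=-2: (0.00338 + 0.00611j) × (0.22775 - 0.00474j) = 0.00080 + 0.00137j  (running Σ = 0.00089 + 0.00137j)
  m=-1: (0.05387 - 0.09143j) × (0.22654 - 0.00236j) = 0.01199 - 0.02084j  (running Σ = 0.01288 - 0.01947j)
  m=0: (-0.73104 + 0.00000j) × (-0.23972 + 0.00000j) = 0.17525 + 0.00000j  (running Σ = 0.18812 - 0.01947j)
  m=1: (-0.05387 - 0.09143j) × (-0.22654 - 0.00236j) = 0.01199 + 0.02084j  (running Σ = 0.20011 + 0.00137j)
  m=2: (0.00338 - 0.00611j) × (0.22775 + 0.00474j) = 0.00080 - 0.00137j  (running Σ = 0.20091 - 0.00000j)
  m=3: (0.00024 - 0.00001j) × (0.38266 + 0.01195j) = 0.00009 + 0.00000j  (running Σ = 0.20100 + 0.00000j)
Total Σ_m = 0.20100 + 0.00000j. Multiply by 1.795196: 0.36084 + 0.00000j. P_3(cos γ) = 0.360838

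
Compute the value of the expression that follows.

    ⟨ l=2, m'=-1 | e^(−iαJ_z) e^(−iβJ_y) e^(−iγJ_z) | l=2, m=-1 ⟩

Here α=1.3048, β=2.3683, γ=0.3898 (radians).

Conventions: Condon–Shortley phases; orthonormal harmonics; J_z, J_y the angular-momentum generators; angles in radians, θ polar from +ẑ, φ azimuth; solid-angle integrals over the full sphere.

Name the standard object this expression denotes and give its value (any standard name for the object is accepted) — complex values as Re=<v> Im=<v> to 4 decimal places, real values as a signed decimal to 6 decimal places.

This is a Wigner D-matrix element — the rotation-matrix element ⟨l m'| R(α,β,γ) |l m⟩ in the angular-momentum basis.
Split into d^2_{-1,-1}(β=2.3683) × two z-phases.
With c≡cos(β/2)=0.377084 and s≡sin(β/2)=0.926179, N=[1·6·1·6]^{1/2}=6.000000
k∈{0,1} keeps every argument non-negative
  k=0: (−1)^0·6.0000/(6)·0.3771^4·0.9262^0 = +0.020219
  k=1: (−1)^1·6.0000/(2)·0.3771^2·0.9262^2 = -0.365922
d^2_{-1,-1}(2.3683) = +0.020219 -0.365922 = -0.345703
Attach z-rotation phases: D = e^{-i(-1)(1.3048)}·(-0.345703)·e^{-i(-1)(0.3898)} = +0.042690-0.343057i

Wigner D-matrix element, Re=0.0427 Im=-0.3431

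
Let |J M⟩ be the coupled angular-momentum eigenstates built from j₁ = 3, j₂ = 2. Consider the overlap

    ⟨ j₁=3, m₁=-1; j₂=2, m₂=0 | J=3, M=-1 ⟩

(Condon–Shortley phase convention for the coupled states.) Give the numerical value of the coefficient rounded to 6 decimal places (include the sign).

j₁+j₂−J=2  J+j₁−j₂=4  J−j₁+j₂=2  j₁+j₂+J+1=9
(j₁±m₁, j₂±m₂, J±M) = (2,4,2,2,2,4)
P² = 256/15
sum k=0..2:
  [0] +1/96 = 1/96
  [1] −1/6 = -1/6
  [2] +1/16 = 1/16
S = -3/32
C² = P²·S² = 3/20 ; C = -0.387298

−√(3/20) ≈ -0.387298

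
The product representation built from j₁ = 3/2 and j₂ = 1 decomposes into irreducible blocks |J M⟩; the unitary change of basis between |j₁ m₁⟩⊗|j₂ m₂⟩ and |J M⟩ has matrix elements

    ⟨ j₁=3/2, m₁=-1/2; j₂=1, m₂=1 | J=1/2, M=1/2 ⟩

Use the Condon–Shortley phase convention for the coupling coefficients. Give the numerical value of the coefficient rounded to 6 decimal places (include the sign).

+0.408248

√[2·2!1!0!/4! · 1!2!2!0!1!0!] = √(2/3)
  +(−1)^2/∏(2,0,0,0,1,0)! = 1/2  (running 1/2)
⟨..|..⟩ = √(2/3)·(1/2) = +0.408248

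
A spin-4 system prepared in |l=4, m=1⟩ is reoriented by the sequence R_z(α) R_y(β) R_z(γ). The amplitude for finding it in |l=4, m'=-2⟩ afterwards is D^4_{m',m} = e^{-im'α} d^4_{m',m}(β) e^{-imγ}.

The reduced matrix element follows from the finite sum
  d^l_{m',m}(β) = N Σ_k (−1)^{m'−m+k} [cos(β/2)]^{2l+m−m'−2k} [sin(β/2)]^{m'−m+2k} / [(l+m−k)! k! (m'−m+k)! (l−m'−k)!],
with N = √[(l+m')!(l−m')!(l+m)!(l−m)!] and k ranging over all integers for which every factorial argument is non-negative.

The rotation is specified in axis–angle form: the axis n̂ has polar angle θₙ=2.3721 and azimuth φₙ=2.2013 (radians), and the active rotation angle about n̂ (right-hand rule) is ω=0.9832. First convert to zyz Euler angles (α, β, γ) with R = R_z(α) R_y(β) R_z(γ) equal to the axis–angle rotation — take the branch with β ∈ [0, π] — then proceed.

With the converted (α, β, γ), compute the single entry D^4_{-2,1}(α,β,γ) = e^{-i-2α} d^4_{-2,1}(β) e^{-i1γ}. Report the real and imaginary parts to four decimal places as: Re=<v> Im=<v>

Re=0.0144 Im=0.3096

Axis–angle → zyz. n̂ = (sinθₙcosφₙ, sinθₙsinφₙ, cosθₙ) = (-0.410193, +0.561996, -0.718264), ω = 0.9832.
R = I cosω + sinω [n̂]ₓ + (1−cosω) n̂n̂ᵀ gives
  R = [+0.629344, +0.495062, +0.599032; -0.700525, +0.695112, +0.161507; -0.336438, -0.521280, +0.784268]
β = atan2(√(R₁₃²+R₂₃²), R₃₃) = 0.669281; α = atan2(R₂₃, R₁₃) mod 2π = 0.263351; γ = atan2(R₃₂, −R₃₁) mod 2π = 5.285529
First d^4_{-2,1}(β=0.6693), then the phase factors e^{-i(-2)α} and e^{-i(1)γ}:
With c≡cos(β/2)=0.944528 and s≡sin(β/2)=0.328430, N=[2·720·120·6]^{1/2}=1018.233765
Admissible k: 3..5 (factorial args all ≥0)
  k=3: (−1)^0·1018.2338/(72)·0.9445^5·0.3284^3 = +0.376632
  k=4: (−1)^1·1018.2338/(48)·0.9445^3·0.3284^5 = -0.068307
  k=5: (−1)^2·1018.2338/(240)·0.9445^1·0.3284^7 = +0.001652
d^4_{-2,1}(0.6693) = +0.376632 -0.068307 +0.001652 = +0.309977
D = (+0.864469+0.502685i)·(+0.309977)·(+0.542273+0.840202i) = +0.014389+0.309643i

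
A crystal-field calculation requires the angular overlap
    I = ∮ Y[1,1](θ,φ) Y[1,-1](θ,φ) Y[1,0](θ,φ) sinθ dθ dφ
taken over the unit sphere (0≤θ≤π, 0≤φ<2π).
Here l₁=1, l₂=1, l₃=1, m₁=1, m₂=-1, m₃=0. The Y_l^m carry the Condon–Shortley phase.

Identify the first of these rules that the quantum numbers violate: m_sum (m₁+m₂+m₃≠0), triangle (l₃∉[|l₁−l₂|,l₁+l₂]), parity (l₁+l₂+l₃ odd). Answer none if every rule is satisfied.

Σmᵢ = 0  ✓
l₃∈[|l₁−l₂|,l₁+l₂]=[0,2], have l₃=1  ✓
Σlᵢ = 3 ⇒ odd  ✗

parity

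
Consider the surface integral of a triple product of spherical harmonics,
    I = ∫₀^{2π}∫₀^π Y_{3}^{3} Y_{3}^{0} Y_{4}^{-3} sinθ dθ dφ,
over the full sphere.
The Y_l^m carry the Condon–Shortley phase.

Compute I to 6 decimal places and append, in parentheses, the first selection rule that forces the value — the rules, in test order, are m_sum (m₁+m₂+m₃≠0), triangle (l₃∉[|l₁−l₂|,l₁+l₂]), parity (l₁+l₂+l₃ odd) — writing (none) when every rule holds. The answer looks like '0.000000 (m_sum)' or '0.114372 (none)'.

0.203551 (none)

Checks pass: Σm=0; 10 even; l₃=4∈[0,6].
(2·3+1)(2·3+1)(2·4+1) = 441
Δ: 2! 4! 4! / 11! → 1/34650
sum: t=0:+1/72 t=1:−1/16 t=2:+1/72 = -5/144
3j²(3 3 4; 0 0 0) = Δ·Π!·Σ² = 2/77  (sign -1)
sum: t=0:+1/288 = 1/288
3j²(3 3 4; 3 0 -3) = Δ·Π!·Σ² = 1/22  (sign -1)
combine: 4πI² = 441·2/77·1/22 = 63/121
take √, sign +1: I = 0.20355073
No selection rule forces the value: the integral is nonzero (none).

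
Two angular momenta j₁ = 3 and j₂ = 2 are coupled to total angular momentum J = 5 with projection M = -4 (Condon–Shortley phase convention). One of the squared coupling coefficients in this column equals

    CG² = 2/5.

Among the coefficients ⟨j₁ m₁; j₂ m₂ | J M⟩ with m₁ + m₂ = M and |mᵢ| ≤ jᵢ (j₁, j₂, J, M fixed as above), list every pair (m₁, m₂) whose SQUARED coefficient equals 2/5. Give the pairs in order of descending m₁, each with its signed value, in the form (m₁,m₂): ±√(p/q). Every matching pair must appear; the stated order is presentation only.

(-3,-1): +√(2/5)

Admissible pairs with m₁+m₂ = M = -4: (-3,-1), (-2,-2)
  (m₁,m₂)=(-2,-2): CG² = 3/5, CG = +√(3/5)
  (m₁,m₂)=(-3,-1): CG² = 2/5, CG = +√(2/5)   ← matches the target
Pairs with CG² = 2/5: (-3,-1): +√(2/5)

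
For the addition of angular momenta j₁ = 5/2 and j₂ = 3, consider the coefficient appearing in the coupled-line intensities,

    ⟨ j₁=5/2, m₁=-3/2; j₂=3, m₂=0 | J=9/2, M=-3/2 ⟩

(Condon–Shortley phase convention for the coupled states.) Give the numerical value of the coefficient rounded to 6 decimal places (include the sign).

−√(45/154) ≈ -0.540562

j₁+j₂−J=1  J+j₁−j₂=4  J−j₁+j₂=5  j₁+j₂+J+1=11
(j₁±m₁, j₂±m₂, J±M) = (1,4,3,3,3,6)
P² = 207360/77
sum k=0..1:
  [0] +1/288 = 1/288
  [1] −1/72 = -1/72
S = -1/96
C² = P²·S² = 45/154 ; C = -0.540562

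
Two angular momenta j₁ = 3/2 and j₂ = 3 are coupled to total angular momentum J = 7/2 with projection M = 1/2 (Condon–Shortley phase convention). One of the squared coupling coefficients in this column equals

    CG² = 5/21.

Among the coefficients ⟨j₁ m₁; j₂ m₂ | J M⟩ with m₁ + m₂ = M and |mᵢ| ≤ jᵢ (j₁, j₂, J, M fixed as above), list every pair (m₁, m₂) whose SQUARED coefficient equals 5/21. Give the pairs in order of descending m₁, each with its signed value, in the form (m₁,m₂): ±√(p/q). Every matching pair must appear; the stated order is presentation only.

(-3/2,2): −√(5/21)

Admissible pairs with m₁+m₂ = M = 1/2: (-3/2,2), (-1/2,1), (1/2,0), (3/2,-1)
  (m₁,m₂)=(3/2,-1): CG² = 8/21, CG = +√(8/21)
  (m₁,m₂)=(1/2,0): CG² = 2/21, CG = +√(2/21)
  (m₁,m₂)=(-1/2,1): CG² = 2/7, CG = −√(2/7)
  (m₁,m₂)=(-3/2,2): CG² = 5/21, CG = −√(5/21)   ← matches the target
Pairs with CG² = 5/21: (-3/2,2): −√(5/21)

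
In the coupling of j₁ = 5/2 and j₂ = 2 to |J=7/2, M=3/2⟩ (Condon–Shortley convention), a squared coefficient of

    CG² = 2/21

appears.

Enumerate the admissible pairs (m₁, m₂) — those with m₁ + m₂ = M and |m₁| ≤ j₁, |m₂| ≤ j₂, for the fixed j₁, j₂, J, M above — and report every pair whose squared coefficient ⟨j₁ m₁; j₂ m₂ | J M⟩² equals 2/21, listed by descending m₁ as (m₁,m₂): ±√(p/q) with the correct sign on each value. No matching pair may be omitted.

Admissible pairs with m₁+m₂ = M = 3/2: (-1/2,2), (1/2,1), (3/2,0), (5/2,-1)
  (m₁,m₂)=(5/2,-1): CG² = 5/21, CG = +√(5/21)
  (m₁,m₂)=(3/2,0): CG² = 2/7, CG = +√(2/7)
  (m₁,m₂)=(1/2,1): CG² = 2/21, CG = −√(2/21)   ← matches the target
  (m₁,m₂)=(-1/2,2): CG² = 8/21, CG = −√(8/21)
Pairs with CG² = 2/21: (1/2,1): −√(2/21)

(1/2,1): −√(2/21)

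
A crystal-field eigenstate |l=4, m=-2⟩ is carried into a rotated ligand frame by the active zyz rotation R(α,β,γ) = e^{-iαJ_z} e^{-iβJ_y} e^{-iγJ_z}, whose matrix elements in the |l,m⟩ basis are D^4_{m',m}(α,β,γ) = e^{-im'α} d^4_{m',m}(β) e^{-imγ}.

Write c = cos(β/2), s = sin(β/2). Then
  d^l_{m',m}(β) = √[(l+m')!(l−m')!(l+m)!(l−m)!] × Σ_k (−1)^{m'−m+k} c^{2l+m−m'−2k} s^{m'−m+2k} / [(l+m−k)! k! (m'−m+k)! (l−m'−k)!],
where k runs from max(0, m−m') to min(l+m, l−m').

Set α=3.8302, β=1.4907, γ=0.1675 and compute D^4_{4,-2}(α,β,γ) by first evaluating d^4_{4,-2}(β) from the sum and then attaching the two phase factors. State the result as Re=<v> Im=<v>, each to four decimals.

First d^4_{4,-2}(β=1.4907), then the phase factors e^{-i(4)α} and e^{-i(-2)γ}:
c=cos(1.490700/2)=0.734851, s=sin(1.490700/2)=0.678229; N=√[40320·1·2·720]=7619.763776
k∈{0} keeps every argument non-negative
  k=0: (−1)^6·7619.7638/(1440)·0.7349^2·0.6782^6 = +0.278122
d^4_{4,-2}(1.4907) = +0.278122
D = (-0.925984-0.377563i)·(+0.278122)·(+0.944410+0.328769i) = -0.208697-0.183841i

Re=-0.2087 Im=-0.1838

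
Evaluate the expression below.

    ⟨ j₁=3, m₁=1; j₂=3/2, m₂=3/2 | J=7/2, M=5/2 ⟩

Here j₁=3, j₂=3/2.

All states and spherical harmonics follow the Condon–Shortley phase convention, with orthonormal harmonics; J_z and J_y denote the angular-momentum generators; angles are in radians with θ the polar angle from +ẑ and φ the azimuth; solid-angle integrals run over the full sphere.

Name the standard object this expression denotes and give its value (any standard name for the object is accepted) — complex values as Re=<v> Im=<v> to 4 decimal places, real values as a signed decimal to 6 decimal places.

This is a Clebsch–Gordan (vector-coupling) coefficient.
triangle: 1!·5!·2!/9! = 240/362880
(j±m)!: 4!·2!·3!·0!·6!·1! = 207360
prefactor² = (2J+1)·Δ·N² = 7680/7
  k=1: −1/(1!·0!·1!·2!·4!·0!) = -1/48
Σ = -1/48  ⇒  CG² = 7680/7·(-1/48)² = 10/21
CG = −√(10/21) = -0.690066

Clebsch–Gordan coefficient, −√(10/21) ≈ -0.690066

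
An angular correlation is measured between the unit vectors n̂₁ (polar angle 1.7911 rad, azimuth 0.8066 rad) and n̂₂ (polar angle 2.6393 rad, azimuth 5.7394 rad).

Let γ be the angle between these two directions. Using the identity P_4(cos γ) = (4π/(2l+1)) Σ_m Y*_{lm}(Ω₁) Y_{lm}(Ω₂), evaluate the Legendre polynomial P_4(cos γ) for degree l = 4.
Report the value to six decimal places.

Expand P_4 via completeness: Σ_{m} conj(Y_{4,m}) at Ω₁ times Y_{4,m} at Ω₂ —
  [-4]  conj(Y_{4,-4})(Ω₁) = -0.399835-0.033990i ; Y_{4,-4}(Ω₂) = -0.013509+0.019563i ; Δ = +0.006066-0.007363i
  [-3]  conj(Y_{4,-3})(Ω₁) = +0.190783-0.167935i ; Y_{4,-3}(Ω₂) = +0.007409-0.122195i ; Δ = -0.019107-0.024557i
  [-2]  conj(Y_{4,-2})(Ω₁) = +0.008990-0.211875i ; Y_{4,-2}(Ω₂) = +0.157706+0.300554i ; Δ = +0.065098-0.030712i
  [-1]  conj(Y_{4,-1})(Ω₁) = +0.186086+0.194149i ; Y_{4,-1}(Ω₂) = -0.406162-0.245560i ; Δ = -0.027906-0.124551i
  [+0]  conj(Y_{4,0})(Ω₁) = +0.174251-0.000000i ; Y_{4,0}(Ω₂) = +0.064428+0.000000i ; Δ = +0.011227+0.000000i
  [+1]  conj(Y_{4,1})(Ω₁) = -0.186086+0.194149i ; Y_{4,1}(Ω₂) = +0.406162-0.245560i ; Δ = -0.027906+0.124551i
  [+2]  conj(Y_{4,2})(Ω₁) = +0.008990+0.211875i ; Y_{4,2}(Ω₂) = +0.157706-0.300554i ; Δ = +0.065098+0.030712i
  [+3]  conj(Y_{4,3})(Ω₁) = -0.190783-0.167935i ; Y_{4,3}(Ω₂) = -0.007409-0.122195i ; Δ = -0.019107+0.024557i
  [+4]  conj(Y_{4,4})(Ω₁) = -0.399835+0.033990i ; Y_{4,4}(Ω₂) = -0.013509-0.019563i ; Δ = +0.006066+0.007363i
Accumulated sum +0.059528-0.000000i; after 4π/(2l+1) scaling, +0.083117-0.000000i ⇒ P_4 = 0.083117

0.083117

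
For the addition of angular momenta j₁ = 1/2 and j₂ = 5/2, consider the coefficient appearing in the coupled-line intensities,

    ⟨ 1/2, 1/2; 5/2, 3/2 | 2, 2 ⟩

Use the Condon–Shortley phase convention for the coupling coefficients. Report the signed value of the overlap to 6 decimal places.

√[5·1!0!4!/6! · 1!0!4!1!4!0!] = √(96)
  +(−1)^0/∏(0,1,0,4,0,0)! = 1/24  (running 1/24)
⟨..|..⟩ = √(96)·(1/24) = +0.408248

+0.408248  (= +√(1/6))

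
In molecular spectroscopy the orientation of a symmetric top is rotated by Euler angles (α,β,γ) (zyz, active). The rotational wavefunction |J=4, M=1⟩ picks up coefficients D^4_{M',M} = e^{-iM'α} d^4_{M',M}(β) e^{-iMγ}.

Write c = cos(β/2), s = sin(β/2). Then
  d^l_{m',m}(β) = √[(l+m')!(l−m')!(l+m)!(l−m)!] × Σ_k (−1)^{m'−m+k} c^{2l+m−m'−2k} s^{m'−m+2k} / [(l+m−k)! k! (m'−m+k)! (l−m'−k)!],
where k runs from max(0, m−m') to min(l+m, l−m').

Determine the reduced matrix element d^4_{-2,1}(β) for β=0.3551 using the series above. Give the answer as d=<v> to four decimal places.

d^4_{-2,1}(β=0.3551) via the finite sum:
Half-angle: c=0.984279, s=0.176619. N=√(2·720·120·6)=1018.233765
k: max(0,(1)−(-2))=3 … min(4+(1),4−(-2))=5
  k=3: (−1)^0·1018.2338/(72)·0.9843^5·0.1766^3 = +0.071981
  k=4: (−1)^1·1018.2338/(48)·0.9843^3·0.1766^5 = -0.003477
  k=5: (−1)^2·1018.2338/(240)·0.9843^1·0.1766^7 = +0.000022
d^4_{-2,1}(0.3551) = +0.071981 -0.003477 +0.000022 = +0.068527

d=0.0685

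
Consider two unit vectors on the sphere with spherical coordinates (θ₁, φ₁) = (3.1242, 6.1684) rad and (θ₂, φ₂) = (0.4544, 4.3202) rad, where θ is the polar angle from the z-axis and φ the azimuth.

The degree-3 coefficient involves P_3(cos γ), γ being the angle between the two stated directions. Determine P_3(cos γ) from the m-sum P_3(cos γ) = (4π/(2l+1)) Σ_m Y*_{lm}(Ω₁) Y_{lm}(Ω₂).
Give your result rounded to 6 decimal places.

Addition theorem: P_3(cos γ) = (4π/7) Σ_m Y*_{lm}(Ω₁) Y_{lm}(Ω₂), m = −3…3:
  term(m=-3) = +0.000000-0.000000i   from Y*(Ω₁)=+0.000002-0.000001i, Y(Ω₂)=+0.032574-0.013551i
  term(m=-2) = +0.000046+0.000029i   from Y*(Ω₁)=-0.000301+0.000070i, Y(Ω₂)=-0.125222-0.124966i
  term(m=-1) = -0.002651+0.009311i   from Y*(Ω₁)=+0.022326-0.002574i, Y(Ω₂)=-0.164643+0.398058i
  term(m=+0) = -0.259215-0.000000i   from Y*(Ω₁)=-0.745675-0.000000i, Y(Ω₂)=+0.347625+0.000000i
  term(m=+1) = -0.002651-0.009311i   from Y*(Ω₁)=-0.022326-0.002574i, Y(Ω₂)=+0.164643+0.398058i
  term(m=+2) = +0.000046-0.000029i   from Y*(Ω₁)=-0.000301-0.000070i, Y(Ω₂)=-0.125222+0.124966i
  term(m=+3) = +0.000000+0.000000i   from Y*(Ω₁)=-0.000002-0.000001i, Y(Ω₂)=-0.032574-0.013551i
Accumulated sum -0.264425-0.000000i; after 4π/(2l+1) scaling, -0.474694-0.000000i ⇒ P_3 = -0.474694

-0.474694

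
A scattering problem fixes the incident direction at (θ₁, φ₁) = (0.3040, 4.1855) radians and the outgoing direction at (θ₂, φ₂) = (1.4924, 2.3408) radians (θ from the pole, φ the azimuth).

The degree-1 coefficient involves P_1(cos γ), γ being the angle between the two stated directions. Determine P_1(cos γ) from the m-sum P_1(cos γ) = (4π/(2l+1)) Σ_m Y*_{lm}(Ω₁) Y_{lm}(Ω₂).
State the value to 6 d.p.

-0.005995

Summing Y*_{l m}(θ₁,φ₁)·Y_{l m}(θ₂,φ₂) over m ∈ [−1, 1]; prefactor 4π/(2·1+1) = 4.188790:
  [-1]  conj(Y_{1,-1})(Ω₁) = -0.052004-0.089394i ; Y_{1,-1}(Ω₂) = -0.239773-0.247271i ; Δ = -0.009635+0.034293i
  [+0]  conj(Y_{1,0})(Ω₁) = +0.466199-0.000000i ; Y_{1,0}(Ω₂) = +0.038265+0.000000i ; Δ = +0.017839+0.000000i
  [+1]  conj(Y_{1,1})(Ω₁) = +0.052004-0.089394i ; Y_{1,1}(Ω₂) = +0.239773-0.247271i ; Δ = -0.009635-0.034293i
Accumulated sum -0.001431+0.000000i; after 4π/(2l+1) scaling, -0.005995+0.000000i ⇒ P_1 = -0.005995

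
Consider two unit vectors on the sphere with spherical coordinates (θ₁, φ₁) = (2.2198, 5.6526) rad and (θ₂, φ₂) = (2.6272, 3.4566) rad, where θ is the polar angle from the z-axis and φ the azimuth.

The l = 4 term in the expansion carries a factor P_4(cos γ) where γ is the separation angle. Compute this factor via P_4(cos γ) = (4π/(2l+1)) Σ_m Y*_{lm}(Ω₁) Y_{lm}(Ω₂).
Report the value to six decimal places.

0.078662

Addition theorem: P_4(cos γ) = (4π/9) Σ_m Y*_{lm}(Ω₁) Y_{lm}(Ω₂), m = −4…4:
  [-4]  conj(Y_{4,-4})(Ω₁) = -0.14517 - 0.10348j ; Y_{4,-4}(Ω₂) = 0.00793 - 0.02469j ; Δ = -0.00371 + 0.00276j
  [-3]  conj(Y_{4,-3})(Ω₁) = 0.12068 + 0.36300j ; Y_{4,-3}(Ω₂) = 0.07602 - 0.10519j ; Δ = 0.04736 + 0.01490j
  [-2]  conj(Y_{4,-2})(Ω₁) = 0.10073 - 0.31488j ; Y_{4,-2}(Ω₂) = 0.28172 - 0.20541j ; Δ = -0.03630 - 0.10940j
  [-1]  conj(Y_{4,-1})(Ω₁) = 0.08150 - 0.05950j ; Y_{4,-1}(Ω₂) = 0.44420 - 0.14475j ; Δ = 0.02759 - 0.03822j
  [+0]  conj(Y_{4,0})(Ω₁) = -0.34787 + 0.00000j ; Y_{4,0}(Ω₂) = 0.03894 + 0.00000j ; Δ = -0.01355 + 0.00000j
  [+1]  conj(Y_{4,1})(Ω₁) = -0.08150 - 0.05950j ; Y_{4,1}(Ω₂) = -0.44420 - 0.14475j ; Δ = 0.02759 + 0.03822j
  [+2]  conj(Y_{4,2})(Ω₁) = 0.10073 + 0.31488j ; Y_{4,2}(Ω₂) = 0.28172 + 0.20541j ; Δ = -0.03630 + 0.10940j
  [+3]  conj(Y_{4,3})(Ω₁) = -0.12068 + 0.36300j ; Y_{4,3}(Ω₂) = -0.07602 - 0.10519j ; Δ = 0.04736 - 0.01490j
  [+4]  conj(Y_{4,4})(Ω₁) = -0.14517 + 0.10348j ; Y_{4,4}(Ω₂) = 0.00793 + 0.02469j ; Δ = -0.00371 - 0.00276j
Accumulated sum 0.05634 - 0.00000j; after 4π/(2l+1) scaling, 0.07866 - 0.00000j ⇒ P_4 = 0.078662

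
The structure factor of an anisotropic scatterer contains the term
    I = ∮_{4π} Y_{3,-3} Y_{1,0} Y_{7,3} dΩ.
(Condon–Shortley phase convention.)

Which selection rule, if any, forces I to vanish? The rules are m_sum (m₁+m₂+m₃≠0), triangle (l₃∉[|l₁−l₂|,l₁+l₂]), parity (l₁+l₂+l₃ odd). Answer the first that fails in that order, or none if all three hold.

azimuthal sum: -3 + 0 + 3 = 0  ✓
l₃ must lie in [2,4]; have l₃=7  ✗
L = 3 + 1 + 7 = 11 (odd)

triangle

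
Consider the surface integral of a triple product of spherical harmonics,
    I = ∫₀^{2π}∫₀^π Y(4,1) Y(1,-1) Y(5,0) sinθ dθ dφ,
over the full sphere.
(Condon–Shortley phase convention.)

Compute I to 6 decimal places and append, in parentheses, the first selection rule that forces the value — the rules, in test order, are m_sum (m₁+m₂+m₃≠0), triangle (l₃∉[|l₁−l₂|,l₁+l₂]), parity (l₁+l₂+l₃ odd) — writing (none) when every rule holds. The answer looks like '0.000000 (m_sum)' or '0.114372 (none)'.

0.155288 (none)

Rules hold: Σm=0, L=10 even, 3≤5≤5.
N = 9·3·11 = 297
Δ = 0!·8!·2!/11! = 1/495
Racah Σ t=0..0: t=0:+1/576 = 1/576
⇒ 3j(4 1 5; 0 0 0)² = 5/99, sgn -1
Racah Σ t=0..0: t=0:+1/1440 = 1/1440
⇒ 3j(4 1 5; 1 -1 0)² = 2/99, sgn -1
4πI² = N·(3j₀)²·(3jₘ)² = 10/33
I = +1·√(0.30303/4π) = 0.15528807
No selection rule forces the value: the integral is nonzero (none).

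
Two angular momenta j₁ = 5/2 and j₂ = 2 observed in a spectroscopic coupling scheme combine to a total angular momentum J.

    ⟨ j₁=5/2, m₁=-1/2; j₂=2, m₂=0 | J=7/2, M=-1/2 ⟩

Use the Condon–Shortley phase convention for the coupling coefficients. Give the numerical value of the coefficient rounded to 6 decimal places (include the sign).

−√(4/105) ≈ -0.195180

triangle: 1!·4!·3!/9! = 144/362880
(j±m)!: 2!·3!·2!·2!·3!·4! = 6912
prefactor² = (2J+1)·Δ·N² = 768/35
  k=0: +1/(0!·1!·3!·2!·1!·1!) = 1/12
  k=1: −1/(1!·0!·2!·1!·2!·2!) = -1/8
Σ = -1/24  ⇒  CG² = 768/35·(-1/24)² = 4/105
CG = −√(4/105) = -0.195180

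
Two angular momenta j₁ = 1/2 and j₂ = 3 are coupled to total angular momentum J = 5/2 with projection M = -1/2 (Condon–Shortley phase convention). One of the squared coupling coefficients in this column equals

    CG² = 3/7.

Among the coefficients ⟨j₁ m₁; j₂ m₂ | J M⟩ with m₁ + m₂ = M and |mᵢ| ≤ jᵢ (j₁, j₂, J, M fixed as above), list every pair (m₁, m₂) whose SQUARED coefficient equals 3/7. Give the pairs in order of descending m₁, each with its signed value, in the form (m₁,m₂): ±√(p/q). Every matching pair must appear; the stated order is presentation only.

Admissible pairs with m₁+m₂ = M = -1/2: (-1/2,0), (1/2,-1)
  (m₁,m₂)=(1/2,-1): CG² = 4/7, CG = +√(4/7)
  (m₁,m₂)=(-1/2,0): CG² = 3/7, CG = −√(3/7)   ← matches the target
Pairs with CG² = 3/7: (-1/2,0): −√(3/7)

(-1/2,0): −√(3/7)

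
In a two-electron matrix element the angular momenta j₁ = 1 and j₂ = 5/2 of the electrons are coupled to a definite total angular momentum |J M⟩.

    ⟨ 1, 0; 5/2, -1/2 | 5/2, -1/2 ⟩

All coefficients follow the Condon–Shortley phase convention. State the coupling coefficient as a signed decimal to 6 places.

√[6·1!1!4!/7! · 1!1!2!3!2!3!] = √(144/35)
  +(−1)^0/∏(0,1,1,2,0,2)! = 1/4  (running 1/4)
  +(−1)^1/∏(1,0,0,1,1,3)! = -1/6  (running 1/12)
⟨..|..⟩ = √(144/35)·(1/12) = +0.169031

+√(1/35) = +0.169031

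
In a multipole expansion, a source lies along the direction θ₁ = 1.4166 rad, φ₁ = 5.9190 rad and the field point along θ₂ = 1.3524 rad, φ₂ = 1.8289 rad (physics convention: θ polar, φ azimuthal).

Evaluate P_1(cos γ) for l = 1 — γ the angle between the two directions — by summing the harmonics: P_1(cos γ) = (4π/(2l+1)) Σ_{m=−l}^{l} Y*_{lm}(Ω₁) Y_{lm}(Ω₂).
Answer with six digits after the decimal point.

Addition theorem: P_1(cos γ) = (4π/3) Σ_m Y*_{lm}(Ω₁) Y_{lm}(Ω₂), m = −1…1:
  term(m=-1) = (-0.067119, -0.093563)   from Y*(Ω₁)=(0.319004, -0.121601), Y(Ω₂)=(-0.086092, -0.326115)
  term(m=+0) = (0.007944, 0.000000)   from Y*(Ω₁)=(0.075043, -0.000000), Y(Ω₂)=(0.105863, 0.000000)
  term(m=+1) = (-0.067119, 0.093563)   from Y*(Ω₁)=(-0.319004, -0.121601), Y(Ω₂)=(0.086092, -0.326115)
Accumulated sum (-0.126295, 0.000000); after 4π/(2l+1) scaling, (-0.529022, 0.000000) ⇒ P_1 = -0.529022

-0.529022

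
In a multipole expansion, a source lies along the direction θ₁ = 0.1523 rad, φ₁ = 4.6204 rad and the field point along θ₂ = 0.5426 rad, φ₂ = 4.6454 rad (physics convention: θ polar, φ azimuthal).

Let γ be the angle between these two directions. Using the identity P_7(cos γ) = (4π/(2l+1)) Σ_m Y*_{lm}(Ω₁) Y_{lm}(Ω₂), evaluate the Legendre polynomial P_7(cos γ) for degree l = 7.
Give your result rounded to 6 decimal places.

-0.238406

Term-by-term m-sum for l=7 (normalisation 4π/15 = 0.837758):
  [-7]  conj(Y_{7,-7})(Ω₁) = +0.000001+0.000001i ; Y_{7,-7}(Ω₂) = +0.002212-0.004366i ; Δ = +0.000000-0.000000i
  [-6]  conj(Y_{7,-6})(Ω₁) = -0.000019+0.000012i ; Y_{7,-6}(Ω₂) = -0.027951-0.011881i ; Δ = +0.000001-0.000000i
  [-5]  conj(Y_{7,-5})(Ω₁) = -0.000153-0.000309i ; Y_{7,-5}(Ω₂) = -0.037786+0.108561i ; Δ = +0.000039-0.000005i
  [-4]  conj(Y_{7,-4})(Ω₁) = +0.003478-0.001341i ; Y_{7,-4}(Ω₂) = +0.281501+0.077289i ; Δ = +0.001083-0.000109i
  [-3]  conj(Y_{7,-3})(Ω₁) = +0.007896+0.027882i ; Y_{7,-3}(Ω₂) = +0.095799-0.470256i ; Δ = +0.013868-0.001042i
  [-2]  conj(Y_{7,-2})(Ω₁) = -0.154060+0.028668i ; Y_{7,-2}(Ω₂) = -0.397917-0.053633i ; Δ = +0.062841-0.003145i
  [-1]  conj(Y_{7,-1})(Ω₁) = -0.048488-0.525619i ; Y_{7,-1}(Ω₂) = +0.006649-0.099107i ; Δ = -0.052415+0.001311i
  [+0]  conj(Y_{7,0})(Ω₁) = +0.765237-0.000000i ; Y_{7,0}(Ω₂) = -0.438307+0.000000i ; Δ = -0.335409+0.000000i
  [+1]  conj(Y_{7,1})(Ω₁) = +0.048488-0.525619i ; Y_{7,1}(Ω₂) = -0.006649-0.099107i ; Δ = -0.052415-0.001311i
  [+2]  conj(Y_{7,2})(Ω₁) = -0.154060-0.028668i ; Y_{7,2}(Ω₂) = -0.397917+0.053633i ; Δ = +0.062841+0.003145i
  [+3]  conj(Y_{7,3})(Ω₁) = -0.007896+0.027882i ; Y_{7,3}(Ω₂) = -0.095799-0.470256i ; Δ = +0.013868+0.001042i
  [+4]  conj(Y_{7,4})(Ω₁) = +0.003478+0.001341i ; Y_{7,4}(Ω₂) = +0.281501-0.077289i ; Δ = +0.001083+0.000109i
  [+5]  conj(Y_{7,5})(Ω₁) = +0.000153-0.000309i ; Y_{7,5}(Ω₂) = +0.037786+0.108561i ; Δ = +0.000039+0.000005i
  [+6]  conj(Y_{7,6})(Ω₁) = -0.000019-0.000012i ; Y_{7,6}(Ω₂) = -0.027951+0.011881i ; Δ = +0.000001+0.000000i
  [+7]  conj(Y_{7,7})(Ω₁) = -0.000001+0.000001i ; Y_{7,7}(Ω₂) = -0.002212-0.004366i ; Δ = +0.000000+0.000000i
Σ over m = -0.284576-0.000000i; ×(4π/15) → -0.238406-0.000000i. Real part: -0.238406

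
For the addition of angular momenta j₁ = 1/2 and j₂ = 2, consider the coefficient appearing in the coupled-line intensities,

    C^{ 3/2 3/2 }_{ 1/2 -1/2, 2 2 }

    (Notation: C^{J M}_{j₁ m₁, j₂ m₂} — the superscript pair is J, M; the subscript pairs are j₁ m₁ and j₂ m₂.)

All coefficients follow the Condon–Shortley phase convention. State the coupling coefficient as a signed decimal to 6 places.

−√(4/5) ≈ -0.894427

√[4·1!0!3!/5! · 0!1!4!0!3!0!] = √(144/5)
  +(−1)^1/∏(1,0,0,3,0,0)! = -1/6  (running -1/6)
⟨..|..⟩ = √(144/5)·(-1/6) = -0.894427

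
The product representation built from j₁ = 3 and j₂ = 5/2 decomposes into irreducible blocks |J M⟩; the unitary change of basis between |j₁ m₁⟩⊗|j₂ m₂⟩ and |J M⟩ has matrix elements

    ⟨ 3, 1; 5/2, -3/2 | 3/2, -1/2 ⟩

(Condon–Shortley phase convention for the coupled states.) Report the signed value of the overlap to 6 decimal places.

−√(7/30) ≈ -0.483046

triangle: 4!·2!·1!/8! = 48/40320
(j±m)!: 4!·2!·1!·4!·1!·2! = 2304
prefactor² = (2J+1)·Δ·N² = 384/35
  k=0: +1/(0!·4!·2!·1!·0!·0!) = 1/48
  k=1: −1/(1!·3!·1!·0!·1!·1!) = -1/6
Σ = -7/48  ⇒  CG² = 384/35·(-7/48)² = 7/30
CG = −√(7/30) = -0.483046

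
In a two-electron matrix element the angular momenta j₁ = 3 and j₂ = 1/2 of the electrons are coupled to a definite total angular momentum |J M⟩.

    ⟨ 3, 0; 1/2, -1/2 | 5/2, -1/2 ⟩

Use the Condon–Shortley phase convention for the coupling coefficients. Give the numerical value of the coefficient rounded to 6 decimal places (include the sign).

j₁+j₂−J=1  J+j₁−j₂=5  J−j₁+j₂=0  j₁+j₂+J+1=7
(j₁±m₁, j₂±m₂, J±M) = (3,3,0,1,2,3)
P² = 432/7
sum k=0..0:
  [0] +1/12 = 1/12
S = 1/12
C² = P²·S² = 3/7 ; C = +0.654654

+√(3/7) ≈ +0.654654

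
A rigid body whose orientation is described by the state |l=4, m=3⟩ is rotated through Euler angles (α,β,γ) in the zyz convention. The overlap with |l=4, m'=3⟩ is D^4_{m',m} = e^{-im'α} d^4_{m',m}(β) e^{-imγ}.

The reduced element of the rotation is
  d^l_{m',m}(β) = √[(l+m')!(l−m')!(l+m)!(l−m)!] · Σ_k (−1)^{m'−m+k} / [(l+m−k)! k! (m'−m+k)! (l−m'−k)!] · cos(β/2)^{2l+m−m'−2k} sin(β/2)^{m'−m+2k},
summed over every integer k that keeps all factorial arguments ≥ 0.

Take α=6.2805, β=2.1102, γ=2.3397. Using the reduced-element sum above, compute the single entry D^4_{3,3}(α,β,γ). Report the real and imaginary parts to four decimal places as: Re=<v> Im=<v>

D^4_{3,3}(6.2805,2.1102,2.3397) = e^{-i·3·6.2805}·d^4_{3,3}(2.1102)·e^{-i·3·2.3397}. Compute d first:
Half-angle: c=0.493141, s=0.869950. N=√(5040·1·5040·1)=5040.000000
k: max(0,(3)−(3))=0 … min(4+(3),4−(3))=1
  k=0: (−1)^0·5040.0000/(5040)·0.4931^8·0.8699^0 = +0.003498
  k=1: (−1)^1·5040.0000/(720)·0.4931^6·0.8699^2 = -0.076192
d^4_{3,3}(2.1102) = +0.003498 -0.076192 = -0.072695
Attach z-rotation phases: D = e^{-i(3)(6.2805)}·(-0.072695)·e^{-i(3)(2.3397)} = -0.054274+0.048362i

Re=-0.0543 Im=0.0484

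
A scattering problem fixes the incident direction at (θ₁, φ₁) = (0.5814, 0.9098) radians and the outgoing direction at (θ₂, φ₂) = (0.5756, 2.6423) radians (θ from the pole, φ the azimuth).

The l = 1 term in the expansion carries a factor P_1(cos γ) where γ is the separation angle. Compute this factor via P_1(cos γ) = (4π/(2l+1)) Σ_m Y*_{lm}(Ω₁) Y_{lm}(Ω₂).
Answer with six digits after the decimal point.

Term-by-term m-sum for l=1 (normalisation 4π/3 = 4.188790):
  m=-1: Y*=0.11648 + 0.14978j  Y=-0.16511 - 0.09005j  product -0.00575 - 0.03522j
  m=+0: Y*=0.40832 + 0.00000j  Y=0.40987 + 0.00000j  product 0.16736 + 0.00000j
  m=+1: Y*=-0.11648 + 0.14978j  Y=0.16511 - 0.09005j  product -0.00575 + 0.03522j
Σ over m = 0.15587 + 0.00000j; ×(4π/3) → 0.65291 + 0.00000j. Real part: 0.652905

0.652905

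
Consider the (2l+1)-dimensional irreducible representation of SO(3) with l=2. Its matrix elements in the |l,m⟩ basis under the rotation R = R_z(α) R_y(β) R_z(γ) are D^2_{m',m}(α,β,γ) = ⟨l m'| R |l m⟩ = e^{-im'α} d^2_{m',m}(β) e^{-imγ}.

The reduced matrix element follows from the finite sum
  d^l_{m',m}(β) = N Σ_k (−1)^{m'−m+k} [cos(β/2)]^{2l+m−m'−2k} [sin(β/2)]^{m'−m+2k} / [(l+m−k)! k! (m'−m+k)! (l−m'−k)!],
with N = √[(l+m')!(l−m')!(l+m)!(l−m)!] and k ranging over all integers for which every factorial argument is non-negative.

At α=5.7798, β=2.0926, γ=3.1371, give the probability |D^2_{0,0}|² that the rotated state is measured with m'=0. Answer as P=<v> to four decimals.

First d^2_{0,0}(β=2.0926), then the phase factors e^{-i(0)α} and e^{-i(0)γ}:
Half-angle: c=0.500777, s=0.865576. N=√(2·2·2·2)=4.000000
The bounds max(0,m−m')=0 and min(l+m,l−m')=2 give 3 terms
  k=0: (−1)^0·4.0000/(4)·0.5008^4·0.8656^0 = +0.062889
  k=1: (−1)^1·4.0000/(1)·0.5008^2·0.8656^2 = -0.751553
  k=2: (−1)^2·4.0000/(4)·0.5008^0·0.8656^4 = +0.561334
d^2_{0,0}(2.0926) = +0.062889 -0.751553 +0.561334 = -0.127329
|D^2_{0,0}|² = |d^2_{0,0}(β)|² = (-0.127329)² = 0.016213 (the z-rotation phases have unit modulus)

P=0.0162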